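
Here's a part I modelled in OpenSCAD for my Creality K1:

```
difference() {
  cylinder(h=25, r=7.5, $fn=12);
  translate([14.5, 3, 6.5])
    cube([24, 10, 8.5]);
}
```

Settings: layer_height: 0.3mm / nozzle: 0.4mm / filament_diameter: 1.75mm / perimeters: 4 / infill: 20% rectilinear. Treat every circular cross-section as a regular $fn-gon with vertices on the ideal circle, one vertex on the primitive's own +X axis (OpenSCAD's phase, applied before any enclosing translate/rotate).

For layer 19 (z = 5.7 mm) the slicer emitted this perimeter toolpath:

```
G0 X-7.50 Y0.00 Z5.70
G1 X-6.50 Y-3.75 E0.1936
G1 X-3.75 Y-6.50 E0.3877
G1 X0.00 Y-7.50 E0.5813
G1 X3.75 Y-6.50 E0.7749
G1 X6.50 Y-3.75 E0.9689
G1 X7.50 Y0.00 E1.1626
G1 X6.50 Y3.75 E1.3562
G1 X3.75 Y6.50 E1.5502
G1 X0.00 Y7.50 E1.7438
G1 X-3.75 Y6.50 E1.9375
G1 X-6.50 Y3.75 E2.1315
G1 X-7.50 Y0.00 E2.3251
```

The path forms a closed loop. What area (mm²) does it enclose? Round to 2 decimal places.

Apply the shoelace formula to the sequence of (X, Y) vertices; enclosed area = 168.88 mm².

168.88 mm²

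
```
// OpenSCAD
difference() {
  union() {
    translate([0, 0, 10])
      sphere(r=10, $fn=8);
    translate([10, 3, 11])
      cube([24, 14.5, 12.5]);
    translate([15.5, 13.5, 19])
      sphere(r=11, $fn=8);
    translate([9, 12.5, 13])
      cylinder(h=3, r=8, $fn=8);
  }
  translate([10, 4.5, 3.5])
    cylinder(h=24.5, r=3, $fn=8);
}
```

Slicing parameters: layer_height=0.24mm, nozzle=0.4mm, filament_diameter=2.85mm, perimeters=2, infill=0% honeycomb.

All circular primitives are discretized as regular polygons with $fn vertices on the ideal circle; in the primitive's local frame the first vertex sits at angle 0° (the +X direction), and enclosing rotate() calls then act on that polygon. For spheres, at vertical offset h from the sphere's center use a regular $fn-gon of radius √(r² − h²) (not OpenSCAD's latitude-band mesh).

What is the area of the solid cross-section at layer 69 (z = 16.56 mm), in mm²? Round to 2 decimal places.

625.22 mm²

At z = 16.56 mm: the r=10 sphere contributes a regular 8-gon of circumradius √(10²−6.56²) = 7.548 (area = (8/2)·7.548²·sin(360°/8) = 161.13 mm²); the 24×14.5 cube at (10, 3) contributes its full rectangle (area 348.00 mm²); the r=11 sphere at (15.5, 13.5) slices to a regular 8-gon of circumradius 10.726 (√(r²−h²) with h=2.44 from center) (area = (8/2)·10.726²·sin(360°/8) = 325.40 mm²); the cylinder at (9, 12.5) does not reach this height (z outside [13, 16]); Combining (union): the regions partially overlap — summed areas 834.53 mm² minus the doubly-counted overlap 195.54 mm² gives 638.98 mm² — area = 638.98 mm²; the cylinder at (10, 4.5): section is a regular 8-gon, circumradius r=3 (area = (8/2)·3.000²·sin(360°/8) = 25.46 mm²); Subtracting the remaining from the first: starting from that combined region (638.98 mm²), the r=3 cylinder at (10, 4.5) partially overlaps it — only the 13.76 mm² overlap (of its 25.46 mm²) is removed, clipping the outline — area = 625.22 mm². Overall, the cross-section has 2 separate islands. Net area = 625.22 mm².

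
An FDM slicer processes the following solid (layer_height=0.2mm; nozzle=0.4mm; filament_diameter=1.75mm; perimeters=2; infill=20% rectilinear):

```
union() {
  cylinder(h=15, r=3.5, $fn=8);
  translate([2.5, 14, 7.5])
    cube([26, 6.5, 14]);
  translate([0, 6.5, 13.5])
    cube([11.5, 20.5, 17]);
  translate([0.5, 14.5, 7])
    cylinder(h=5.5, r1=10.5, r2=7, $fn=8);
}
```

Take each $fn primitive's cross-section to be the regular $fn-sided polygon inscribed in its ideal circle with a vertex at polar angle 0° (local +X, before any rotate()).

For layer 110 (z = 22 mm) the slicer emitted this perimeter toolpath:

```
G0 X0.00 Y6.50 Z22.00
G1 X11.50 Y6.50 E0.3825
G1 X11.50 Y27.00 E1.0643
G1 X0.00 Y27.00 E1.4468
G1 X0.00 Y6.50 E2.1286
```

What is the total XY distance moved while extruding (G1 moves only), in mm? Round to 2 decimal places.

64.00 mm

Sum the Euclidean lengths of each G1 segment: total = 64.00 mm.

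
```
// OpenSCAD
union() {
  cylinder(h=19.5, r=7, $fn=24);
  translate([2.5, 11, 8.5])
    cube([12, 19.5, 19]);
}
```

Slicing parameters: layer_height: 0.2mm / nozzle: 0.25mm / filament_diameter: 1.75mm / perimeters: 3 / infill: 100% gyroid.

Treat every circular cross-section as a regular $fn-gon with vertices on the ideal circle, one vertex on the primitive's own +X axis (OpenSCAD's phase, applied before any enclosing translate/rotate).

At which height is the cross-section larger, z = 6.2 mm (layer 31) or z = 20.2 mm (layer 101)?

layer 101 (z = 20.2 mm)

Layer 31 (z = 6.2): the r=7 cylinder contributes a regular 24-gon of circumradius 7 (area = (24/2)·7.000²·sin(360°/24) = 152.19 mm²); the cube at (2.5, 11) is not intersected at this z (z outside [8.5, 27.5]); Taking the union: only the r=7 cylinder is present, so the union is just that shape — area = 152.19 mm². So its area = 152.19 mm². Layer 101 (z = 20.2): the cylinder is absent (z outside [0, 19.5]); the 12×19.5 cube at (2.5, 11) contributes its full rectangle (area 234.00 mm²); Merging all regions: only the 12×19.5 cube at (2.5, 11) is present, so the union is just that shape — area = 234.00 mm². So its area = 234.00 mm². Layer 101 is larger (234.00 vs 152.19 mm²).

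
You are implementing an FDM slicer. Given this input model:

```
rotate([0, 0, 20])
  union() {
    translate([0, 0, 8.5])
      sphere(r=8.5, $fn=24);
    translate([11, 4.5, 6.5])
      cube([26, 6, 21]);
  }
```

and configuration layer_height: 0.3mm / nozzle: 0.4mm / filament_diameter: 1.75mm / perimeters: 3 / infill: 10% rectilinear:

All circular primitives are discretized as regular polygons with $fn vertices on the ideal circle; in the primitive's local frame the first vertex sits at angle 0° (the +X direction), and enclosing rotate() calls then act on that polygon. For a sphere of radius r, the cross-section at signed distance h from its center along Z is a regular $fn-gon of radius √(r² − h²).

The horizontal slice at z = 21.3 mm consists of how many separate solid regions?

1

At z = 21.3 mm: the sphere does not reach this height (|z−center|=12.800 > r=8.5); the cube at (11, 4.5) (footprint 26×6) is included at this height; Taking the union: only the 26×6 cube at (11, 4.5) is present, so the union is just that shape — 1 connected region; (whole slice rotated 20° about Z — lengths, areas and connectivity unchanged). The result has 1 disconnected region.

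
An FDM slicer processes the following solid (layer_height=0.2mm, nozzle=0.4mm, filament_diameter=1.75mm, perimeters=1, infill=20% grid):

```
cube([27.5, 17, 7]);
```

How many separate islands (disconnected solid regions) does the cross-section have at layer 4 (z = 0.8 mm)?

1

At z = 0.8 mm: the 27.5×17 cube contributes its full rectangle. Overall, the cross-section is a single solid region. Island count = 1.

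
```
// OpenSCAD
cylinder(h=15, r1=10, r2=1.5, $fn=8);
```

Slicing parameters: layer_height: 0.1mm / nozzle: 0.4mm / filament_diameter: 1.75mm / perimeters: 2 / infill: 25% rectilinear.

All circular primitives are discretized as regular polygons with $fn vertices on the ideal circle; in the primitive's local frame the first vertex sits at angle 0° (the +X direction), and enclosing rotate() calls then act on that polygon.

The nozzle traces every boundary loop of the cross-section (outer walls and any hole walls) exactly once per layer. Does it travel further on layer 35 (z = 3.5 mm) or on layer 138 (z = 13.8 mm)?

layer 35 (z = 3.5 mm)

Layer 35 (z = 3.5): the cone (r1=10→r2=1.5) has section circumradius 8.017 here — a regular 8-gon (perimeter = 2·8·8.017·sin(180°/8) = 49.09 mm). So its perimeter = 49.09 mm. Layer 138 (z = 13.8): the cone (r1=10→r2=1.5) has section circumradius 2.180 here — a regular 8-gon (perimeter = 2·8·2.180·sin(180°/8) = 13.35 mm). So its perimeter = 13.35 mm. Layer 35 is larger (49.09 vs 13.35 mm).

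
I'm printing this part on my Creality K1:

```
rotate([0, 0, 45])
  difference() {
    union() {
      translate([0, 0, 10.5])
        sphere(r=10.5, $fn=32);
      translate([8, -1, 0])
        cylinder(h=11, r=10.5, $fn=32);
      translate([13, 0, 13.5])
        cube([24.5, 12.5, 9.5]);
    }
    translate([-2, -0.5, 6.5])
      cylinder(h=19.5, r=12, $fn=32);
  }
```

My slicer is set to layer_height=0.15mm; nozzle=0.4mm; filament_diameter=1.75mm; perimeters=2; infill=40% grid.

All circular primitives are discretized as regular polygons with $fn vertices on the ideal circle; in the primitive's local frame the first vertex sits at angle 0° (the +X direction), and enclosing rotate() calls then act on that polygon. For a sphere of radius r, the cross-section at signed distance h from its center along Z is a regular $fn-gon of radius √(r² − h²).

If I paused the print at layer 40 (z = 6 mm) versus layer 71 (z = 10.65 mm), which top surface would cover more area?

Layer 40 (z = 6): the r=10.5 sphere slices to a regular 32-gon of circumradius 9.487 (√(r²−h²) with h=4.5 from center) (area = (32/2)·9.487²·sin(360°/32) = 280.93 mm²); the r=10.5 cylinder at (8, -1) contributes a regular 32-gon of circumradius 10.5 (area = (32/2)·10.500²·sin(360°/32) = 344.14 mm²); the cube at (13, 0) does not reach this height (z outside [13.5, 23]); Taking the union: the regions partially overlap — summed areas 625.07 mm² minus the doubly-counted overlap 155.04 mm² gives 470.03 mm² — area = 470.03 mm²; the cylinder at (-2, -0.5) is not intersected at this z (z outside [6.5, 26]); Subtracting the remaining from the first: none of the subtracted shapes is present at this height, so that combined region is unchanged — area = 470.03 mm²; (whole slice rotated 45° about Z — lengths, areas and connectivity unchanged). So its area = 470.03 mm². Layer 71 (z = 10.65): the r=10.5 sphere slices to a regular 32-gon of circumradius 10.499 (√(r²−h²) with h=0.15 from center) (area = (32/2)·10.499²·sin(360°/32) = 344.07 mm²); the cylinder at (8, -1): section is a regular 32-gon, circumradius r=10.5 (area = (32/2)·10.500²·sin(360°/32) = 344.14 mm²); the cube at (13, 0) is not intersected at this z (z outside [13.5, 23]); Combining (union): the regions partially overlap — summed areas 688.21 mm² minus the doubly-counted overlap 179.62 mm² gives 508.59 mm² — area = 508.59 mm²; the r=12 cylinder at (-2, -0.5) gives a regular 32-gon of circumradius 12 (constant along its height) (area = (32/2)·12.000²·sin(360°/32) = 449.49 mm²); Subtracting the remaining from the first: starting from that combined region (508.59 mm²), the r=12 cylinder at (-2, -0.5) partially overlaps it — only the 341.64 mm² overlap (of its 449.49 mm²) is removed, clipping the outline — area = 166.94 mm²; (rotated 45° about Z; rotation is an isometry so areas/perimeters/island counts are preserved). So its area = 166.94 mm². Layer 40 is larger (470.03 vs 166.94 mm²).

layer 40 (z = 6 mm)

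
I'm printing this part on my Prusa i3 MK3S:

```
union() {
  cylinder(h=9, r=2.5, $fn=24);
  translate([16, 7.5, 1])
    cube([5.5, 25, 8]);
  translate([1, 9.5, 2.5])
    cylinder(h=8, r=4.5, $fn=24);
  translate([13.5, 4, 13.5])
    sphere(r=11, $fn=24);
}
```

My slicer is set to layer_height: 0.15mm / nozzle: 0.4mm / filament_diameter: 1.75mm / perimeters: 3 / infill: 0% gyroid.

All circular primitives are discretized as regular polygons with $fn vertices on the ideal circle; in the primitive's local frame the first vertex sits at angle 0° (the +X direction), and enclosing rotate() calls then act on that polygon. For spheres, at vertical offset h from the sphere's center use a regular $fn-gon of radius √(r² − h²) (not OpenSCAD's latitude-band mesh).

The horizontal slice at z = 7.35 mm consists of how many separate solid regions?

3

At z = 7.35 mm: the r=2.5 cylinder gives a regular 24-gon of circumradius 2.5 (constant along its height); the cube at (16, 7.5) is present — its section is the full 5.5×25 rectangle; the r=4.5 cylinder at (1, 9.5) gives a regular 24-gon of circumradius 4.5 (constant along its height); the r=11 sphere at (13.5, 4) contributes a regular 24-gon of circumradius √(11²−6.15²) = 9.120; Combining (union): the regions partially overlap (shared area 19.88 mm²), so overlapping operands fuse into one piece — 3 connected regions. The result has 3 disconnected regions.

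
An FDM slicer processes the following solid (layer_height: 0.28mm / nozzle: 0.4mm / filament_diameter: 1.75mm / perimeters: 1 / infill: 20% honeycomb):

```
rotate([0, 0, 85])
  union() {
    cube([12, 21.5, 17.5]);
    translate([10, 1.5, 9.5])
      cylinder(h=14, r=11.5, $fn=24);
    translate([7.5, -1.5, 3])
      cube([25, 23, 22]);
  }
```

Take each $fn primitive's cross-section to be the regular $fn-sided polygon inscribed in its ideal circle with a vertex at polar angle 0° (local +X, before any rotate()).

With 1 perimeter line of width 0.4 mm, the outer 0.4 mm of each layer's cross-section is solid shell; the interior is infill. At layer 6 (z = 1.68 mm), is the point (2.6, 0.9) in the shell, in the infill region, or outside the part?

At z = 1.68 mm: the cube (footprint 12×21.5) is included at this height; the cylinder at (10, 1.5) is not intersected at this z (z outside [9.5, 23.5]); the cube at (7.5, -1.5) is not intersected at this z (z outside [3, 25]); Combining (union): only the 12×21.5 cube is present, so the union is just that shape — 1 connected region; (rotated 85° about Z; rotation is an isometry so areas/perimeters/island counts are preserved). Overall, the cross-section is a single solid region. Undo the 85° rotation: the query point maps to (1.123, -2.512) in the un-rotated model frame. The nearest boundary edge runs (0.00, 0.00)→(12.00, 0.00); distance from the point to it = 2.51 mm. The point is not inside any of the regions above, so it lies outside the cross-section (2.51 mm from the nearest boundary).

outside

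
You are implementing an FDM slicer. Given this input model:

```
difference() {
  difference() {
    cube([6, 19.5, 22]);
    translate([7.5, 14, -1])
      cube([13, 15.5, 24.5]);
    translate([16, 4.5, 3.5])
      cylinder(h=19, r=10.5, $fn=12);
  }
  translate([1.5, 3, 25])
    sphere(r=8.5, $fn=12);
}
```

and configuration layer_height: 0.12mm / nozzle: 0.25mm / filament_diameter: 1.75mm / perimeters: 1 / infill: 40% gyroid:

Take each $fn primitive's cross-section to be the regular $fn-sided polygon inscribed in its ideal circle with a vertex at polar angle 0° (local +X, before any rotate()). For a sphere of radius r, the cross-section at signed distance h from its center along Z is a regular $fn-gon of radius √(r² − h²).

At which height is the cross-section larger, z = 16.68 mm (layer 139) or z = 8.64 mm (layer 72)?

layer 72 (z = 8.64 mm)

Layer 139 (z = 16.68): the 6×19.5 cube contributes its full rectangle (area 117.00 mm²); the 13×15.5 cube at (7.5, 14) contributes its full rectangle (area 201.50 mm²); the cylinder at (16, 4.5): section is a regular 12-gon, circumradius r=10.5 (area = (12/2)·10.500²·sin(360°/12) = 330.75 mm²); After the difference (first − rest): starting from the 6×19.5 cube (117.00 mm²), the 13×15.5 cube at (7.5, 14) misses the remaining region (no effect); the r=10.5 cylinder at (16, 4.5) partially overlaps it — only the 0.93 mm² overlap (of its 330.75 mm²) is removed, clipping the outline — area = 116.07 mm²; the r=8.5 sphere at (1.5, 3) slices to a regular 12-gon of circumradius 1.740 (√(r²−h²) with h=8.32 from center) (area = (12/2)·1.740²·sin(360°/12) = 9.08 mm²); Subtracting the remaining from the first: starting from the result so far (116.07 mm²), the r=8.5 sphere at (1.5, 3) partially overlaps it — only the 8.87 mm² overlap (of its 9.08 mm²) is removed, clipping the outline — area = 107.20 mm². So its area = 107.20 mm². Layer 72 (z = 8.64): the 6×19.5 cube contributes its full rectangle (area 117.00 mm²); the cube at (7.5, 14) (footprint 13×15.5) is included at this height (area 201.50 mm²); the r=10.5 cylinder at (16, 4.5) contributes a regular 12-gon of circumradius 10.5 (area = (12/2)·10.500²·sin(360°/12) = 330.75 mm²); After the difference (first − rest): starting from the 6×19.5 cube (117.00 mm²), the 13×15.5 cube at (7.5, 14) misses the remaining region (no effect); the r=10.5 cylinder at (16, 4.5) partially overlaps it — only the 0.93 mm² overlap (of its 330.75 mm²) is removed, clipping the outline — area = 116.07 mm²; the sphere at (1.5, 3) does not reach this height (|z−center|=16.360 > r=8.5); Subtracting the remaining from the first: none of the subtracted shapes is present at this height, so the result so far is unchanged — area = 116.07 mm². So its area = 116.07 mm². Layer 72 is larger (116.07 vs 107.20 mm²).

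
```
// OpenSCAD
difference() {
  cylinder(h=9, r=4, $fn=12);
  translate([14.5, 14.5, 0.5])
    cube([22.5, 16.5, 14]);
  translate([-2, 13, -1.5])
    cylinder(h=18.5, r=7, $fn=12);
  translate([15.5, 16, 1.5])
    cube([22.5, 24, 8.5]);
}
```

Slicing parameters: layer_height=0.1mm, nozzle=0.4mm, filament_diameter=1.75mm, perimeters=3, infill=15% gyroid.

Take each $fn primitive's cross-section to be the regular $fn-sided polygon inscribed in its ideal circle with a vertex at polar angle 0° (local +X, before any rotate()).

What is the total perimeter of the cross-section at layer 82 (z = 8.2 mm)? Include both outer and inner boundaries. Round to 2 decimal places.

24.85 mm

At z = 8.2 mm: the cylinder: section is a regular 12-gon, circumradius r=4 (perimeter = 2·12·4.000·sin(180°/12) = 24.85 mm); the cube at (14.5, 14.5) is present — its section is the full 22.5×16.5 rectangle (perimeter 78.00 mm); the cylinder at (-2, 13): section is a regular 12-gon, circumradius r=7 (perimeter = 2·12·7.000·sin(180°/12) = 43.48 mm); the 22.5×24 cube at (15.5, 16) contributes its full rectangle (perimeter 93.00 mm); After the difference (first − rest): starting from the r=4 cylinder, the 22.5×16.5 cube at (14.5, 14.5) misses the remaining region (no effect); the r=7 cylinder at (-2, 13) misses the remaining region (no effect); the 22.5×24 cube at (15.5, 16) misses the remaining region (no effect) — boundary = 24.85 mm. Overall, the cross-section is a single solid region. Total boundary length (outer) = 24.85 mm.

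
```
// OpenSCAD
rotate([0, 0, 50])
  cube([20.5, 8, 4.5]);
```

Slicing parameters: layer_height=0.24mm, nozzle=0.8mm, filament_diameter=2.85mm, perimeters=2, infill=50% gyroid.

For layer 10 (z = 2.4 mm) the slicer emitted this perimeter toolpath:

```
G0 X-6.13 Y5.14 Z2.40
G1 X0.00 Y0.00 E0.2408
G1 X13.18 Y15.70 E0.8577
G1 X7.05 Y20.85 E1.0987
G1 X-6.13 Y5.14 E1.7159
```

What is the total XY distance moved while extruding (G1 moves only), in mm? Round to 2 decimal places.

57.01 mm

Sum the Euclidean lengths of each G1 segment: total = 57.01 mm.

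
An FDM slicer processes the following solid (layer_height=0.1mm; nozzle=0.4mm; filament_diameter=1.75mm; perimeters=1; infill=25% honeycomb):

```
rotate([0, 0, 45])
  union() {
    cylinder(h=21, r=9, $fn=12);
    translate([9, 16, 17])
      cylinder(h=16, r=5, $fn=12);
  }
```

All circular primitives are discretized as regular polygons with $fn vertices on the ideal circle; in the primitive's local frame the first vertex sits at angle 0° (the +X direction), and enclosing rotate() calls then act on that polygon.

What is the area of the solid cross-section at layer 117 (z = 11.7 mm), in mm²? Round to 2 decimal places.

At z = 11.7 mm: the cylinder: section is a regular 12-gon, circumradius r=9 (area = (12/2)·9.000²·sin(360°/12) = 243.00 mm²); the cylinder at (9, 16) does not reach this height (z outside [17, 33]); Combining (union): only the r=9 cylinder is present, so the union is just that shape — area = 243.00 mm²; (rotated 45° about Z; rotation is an isometry so areas/perimeters/island counts are preserved). Overall, the cross-section is a single solid region. Net area = 243.00 mm².

243.00 mm²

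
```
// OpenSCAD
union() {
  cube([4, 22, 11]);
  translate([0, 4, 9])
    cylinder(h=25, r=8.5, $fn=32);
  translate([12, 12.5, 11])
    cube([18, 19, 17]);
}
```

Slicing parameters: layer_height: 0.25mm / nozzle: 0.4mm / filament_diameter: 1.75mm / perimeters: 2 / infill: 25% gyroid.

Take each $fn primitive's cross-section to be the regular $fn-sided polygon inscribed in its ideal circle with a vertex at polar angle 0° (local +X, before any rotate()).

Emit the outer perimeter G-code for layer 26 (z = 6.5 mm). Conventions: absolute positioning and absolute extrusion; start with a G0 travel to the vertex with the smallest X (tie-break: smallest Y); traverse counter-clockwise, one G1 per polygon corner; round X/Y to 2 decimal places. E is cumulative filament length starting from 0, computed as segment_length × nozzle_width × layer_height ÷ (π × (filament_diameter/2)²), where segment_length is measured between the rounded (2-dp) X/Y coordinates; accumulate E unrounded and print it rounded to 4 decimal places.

At z = 6.5 mm: the cube is present — its section is the full 4×22 rectangle; the cylinder at (0, 4) is absent (z outside [9, 34]); the cube at (12, 12.5) does not reach this height (z outside [11, 28]); Merging all regions: only the 4×22 cube is present, so the union is just that shape — 1 connected region. The outline is a single polygon with 4 vertices. Extrusion per mm of travel: 0.4 × 0.25 / (π × 0.875²) = 0.041575. Accumulating E over each segment gives final E = 2.1619.

G0 X0.00 Y0.00 Z6.50
G1 X4.00 Y0.00 E0.1663
G1 X4.00 Y22.00 E1.0810
G1 X0.00 Y22.00 E1.2473
G1 X0.00 Y0.00 E2.1619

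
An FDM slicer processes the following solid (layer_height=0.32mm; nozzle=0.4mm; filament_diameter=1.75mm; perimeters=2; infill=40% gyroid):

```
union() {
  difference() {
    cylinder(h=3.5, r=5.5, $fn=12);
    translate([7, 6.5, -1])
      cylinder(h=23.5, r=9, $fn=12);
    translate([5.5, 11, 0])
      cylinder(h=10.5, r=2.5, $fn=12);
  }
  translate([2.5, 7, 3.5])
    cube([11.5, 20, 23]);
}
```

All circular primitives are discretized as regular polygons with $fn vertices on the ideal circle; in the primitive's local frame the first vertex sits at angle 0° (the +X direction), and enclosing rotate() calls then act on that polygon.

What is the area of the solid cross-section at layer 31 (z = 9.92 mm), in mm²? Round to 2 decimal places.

At z = 9.92 mm: the cylinder is absent (z outside [0, 3.5]); the r=9 cylinder at (7, 6.5) contributes a regular 12-gon of circumradius 9 (area = (12/2)·9.000²·sin(360°/12) = 243.00 mm²); the r=2.5 cylinder at (5.5, 11) gives a regular 12-gon of circumradius 2.5 (constant along its height) (area = (12/2)·2.500²·sin(360°/12) = 18.75 mm²); After the difference (first − rest): the first operand is absent here, so nothing remains; the 11.5×20 cube at (2.5, 7) contributes its full rectangle (area 230.00 mm²); Taking the union: only the 11.5×20 cube at (2.5, 7) is present, so the union is just that shape — area = 230.00 mm². Overall, the cross-section is a single solid region. Net area = 230.00 mm².

230.00 mm²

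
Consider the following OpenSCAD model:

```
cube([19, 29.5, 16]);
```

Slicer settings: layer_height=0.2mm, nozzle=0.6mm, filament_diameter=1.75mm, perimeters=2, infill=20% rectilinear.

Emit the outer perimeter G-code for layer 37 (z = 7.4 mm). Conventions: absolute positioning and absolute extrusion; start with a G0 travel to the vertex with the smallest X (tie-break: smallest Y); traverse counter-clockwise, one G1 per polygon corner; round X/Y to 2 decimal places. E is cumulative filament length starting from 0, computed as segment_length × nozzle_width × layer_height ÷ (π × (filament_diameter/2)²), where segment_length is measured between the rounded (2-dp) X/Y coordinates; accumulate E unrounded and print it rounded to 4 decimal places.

G0 X0.00 Y0.00 Z7.40
G1 X19.00 Y0.00 E0.9479
G1 X19.00 Y29.50 E2.4197
G1 X0.00 Y29.50 E3.3676
G1 X0.00 Y0.00 E4.8393

At z = 7.4 mm: the cube is present — its section is the full 19×29.5 rectangle. The outline is a single polygon with 4 vertices. Extrusion per mm of travel: 0.6 × 0.2 / (π × 0.875²) = 0.049890. Accumulating E over each segment gives final E = 4.8393.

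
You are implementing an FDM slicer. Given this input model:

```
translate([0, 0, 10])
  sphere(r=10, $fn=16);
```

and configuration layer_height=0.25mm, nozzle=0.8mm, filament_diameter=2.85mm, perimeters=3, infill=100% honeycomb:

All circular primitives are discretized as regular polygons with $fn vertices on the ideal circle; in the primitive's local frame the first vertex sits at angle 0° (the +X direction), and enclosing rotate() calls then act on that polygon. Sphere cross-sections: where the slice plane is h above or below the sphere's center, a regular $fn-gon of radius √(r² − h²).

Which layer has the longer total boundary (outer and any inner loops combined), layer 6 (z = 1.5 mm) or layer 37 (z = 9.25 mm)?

layer 37 (z = 9.25 mm)

Layer 6 (z = 1.5): the r=10 sphere slices to a regular 16-gon of circumradius 5.268 (√(r²−h²) with h=8.5 from center) (perimeter = 2·16·5.268·sin(180°/16) = 32.89 mm). So its perimeter = 32.89 mm. Layer 37 (z = 9.25): the r=10 sphere contributes a regular 16-gon of circumradius √(10²−0.75²) = 9.972 (perimeter = 2·16·9.972·sin(180°/16) = 62.25 mm). So its perimeter = 62.25 mm. Layer 37 is larger (62.25 vs 32.89 mm).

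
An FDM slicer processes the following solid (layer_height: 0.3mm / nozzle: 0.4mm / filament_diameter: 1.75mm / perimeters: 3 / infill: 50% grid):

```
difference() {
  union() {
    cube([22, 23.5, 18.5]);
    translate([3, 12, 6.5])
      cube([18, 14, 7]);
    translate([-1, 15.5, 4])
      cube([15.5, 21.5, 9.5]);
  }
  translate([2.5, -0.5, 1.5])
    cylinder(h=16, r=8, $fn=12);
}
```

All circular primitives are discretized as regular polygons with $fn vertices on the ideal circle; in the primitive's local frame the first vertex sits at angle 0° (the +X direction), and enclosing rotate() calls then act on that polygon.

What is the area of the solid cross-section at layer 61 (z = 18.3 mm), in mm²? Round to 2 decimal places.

At z = 18.3 mm: the 22×23.5 cube contributes its full rectangle (area 517.00 mm²); the cube at (3, 12) is not intersected at this z (z outside [6.5, 13.5]); the cube at (-1, 15.5) is not intersected at this z (z outside [4, 13.5]); Combining (union): only the 22×23.5 cube is present, so the union is just that shape — area = 517.00 mm²; the cylinder at (2.5, -0.5) is not intersected at this z (z outside [1.5, 17.5]); Taking the first minus the rest: none of the subtracted shapes is present at this height, so the result so far is unchanged — area = 517.00 mm². Overall, the cross-section is a single solid region. Net area = 517.00 mm².

517.00 mm²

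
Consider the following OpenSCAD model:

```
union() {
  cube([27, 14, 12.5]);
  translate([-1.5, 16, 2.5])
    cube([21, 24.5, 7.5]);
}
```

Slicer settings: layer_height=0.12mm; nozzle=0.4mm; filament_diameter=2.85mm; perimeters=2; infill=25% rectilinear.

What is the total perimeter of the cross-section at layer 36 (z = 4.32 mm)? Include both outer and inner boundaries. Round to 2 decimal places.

173.00 mm

At z = 4.32 mm: the 27×14 cube contributes its full rectangle (perimeter 82.00 mm); the 21×24.5 cube at (-1.5, 16) contributes its full rectangle (perimeter 91.00 mm); Merging all regions: the 2 present regions are separate (no shared area or edge), so areas and boundary lengths simply add and each stays a separate island — boundary = 173.00 mm. Overall, the cross-section has 2 separate islands. Total boundary length (outer) = 173.00 mm.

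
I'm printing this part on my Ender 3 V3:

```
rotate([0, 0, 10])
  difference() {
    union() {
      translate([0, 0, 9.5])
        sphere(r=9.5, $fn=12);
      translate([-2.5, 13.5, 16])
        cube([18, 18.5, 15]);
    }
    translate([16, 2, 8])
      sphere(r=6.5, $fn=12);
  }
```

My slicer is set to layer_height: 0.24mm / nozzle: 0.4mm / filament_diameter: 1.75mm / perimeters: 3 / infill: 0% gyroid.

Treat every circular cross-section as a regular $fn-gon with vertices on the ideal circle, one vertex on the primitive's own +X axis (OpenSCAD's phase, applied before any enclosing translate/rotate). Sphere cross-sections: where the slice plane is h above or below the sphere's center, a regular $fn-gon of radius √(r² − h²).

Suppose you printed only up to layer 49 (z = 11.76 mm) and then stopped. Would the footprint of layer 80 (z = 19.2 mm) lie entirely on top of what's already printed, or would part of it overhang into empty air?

Compare the two slices. At z = 11.76: the r=9.5 sphere contributes a regular 12-gon of circumradius √(9.5²−2.26²) = 9.227 (area = (12/2)·9.227²·sin(360°/12) = 255.43 mm²); the cube at (-2.5, 13.5) is not intersected at this z (z outside [16, 31]); Combining (union): only the r=9.5 sphere is present, so the union is just that shape — area = 255.43 mm²; the r=6.5 sphere at (16, 2) slices to a regular 12-gon of circumradius 5.302 (√(r²−h²) with h=3.76 from center) (area = (12/2)·5.302²·sin(360°/12) = 84.34 mm²); After the difference (first − rest): starting from the result so far (255.43 mm²), the r=6.5 sphere at (16, 2) misses the remaining region (no effect) — area = 255.43 mm²; (rotated 10° about Z; rotation is an isometry so areas/perimeters/island counts are preserved). At z = 19.2: the sphere is absent (|z−center|=9.700 > r=9.5); the 18×18.5 cube at (-2.5, 13.5) contributes its full rectangle (area 333.00 mm²); Taking the union: only the 18×18.5 cube at (-2.5, 13.5) is present, so the union is just that shape — area = 333.00 mm²; the sphere at (16, 2) does not reach this height (|z−center|=11.200 > r=6.5); Subtracting the remaining from the first: none of the subtracted shapes is present at this height, so that combined region is unchanged — area = 333.00 mm²; (rotated 10° about Z; rotation is an isometry so areas/perimeters/island counts are preserved). Checking containment: at z = 19.2 the cross-section extends beyond the z = 11.76 cross-section by about 333.00 mm².

part overhangs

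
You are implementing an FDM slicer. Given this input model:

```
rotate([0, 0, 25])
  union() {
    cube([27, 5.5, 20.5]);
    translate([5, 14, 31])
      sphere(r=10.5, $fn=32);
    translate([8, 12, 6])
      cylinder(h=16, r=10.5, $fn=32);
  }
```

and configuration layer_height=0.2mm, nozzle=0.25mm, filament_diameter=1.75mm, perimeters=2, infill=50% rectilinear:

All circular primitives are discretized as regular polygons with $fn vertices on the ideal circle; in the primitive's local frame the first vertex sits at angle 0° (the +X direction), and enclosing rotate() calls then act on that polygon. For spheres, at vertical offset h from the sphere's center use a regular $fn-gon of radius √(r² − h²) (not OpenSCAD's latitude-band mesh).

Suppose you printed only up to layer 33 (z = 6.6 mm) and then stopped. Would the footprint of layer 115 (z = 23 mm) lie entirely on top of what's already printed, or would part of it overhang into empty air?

entirely on top

Compare the two slices. At z = 6.6: the 27×5.5 cube contributes its full rectangle (area 148.50 mm²); the sphere at (5, 14) is not intersected at this z (|z−center|=24.400 > r=10.5); the cylinder at (8, 12): section is a regular 32-gon, circumradius r=10.5 (area = (32/2)·10.500²·sin(360°/32) = 344.14 mm²); Merging all regions: the regions partially overlap — summed areas 492.64 mm² minus the doubly-counted overlap 45.32 mm² gives 447.32 mm² — area = 447.32 mm²; (rotated 25° about Z; rotation is an isometry so areas/perimeters/island counts are preserved). At z = 23: the cube is absent (z outside [0, 20.5]); the sphere at (5, 14): section is a regular 32-gon, circumradius = √(r²−h²) = √(10.5²−8²) = 6.801 (area = (32/2)·6.801²·sin(360°/32) = 144.37 mm²); the cylinder at (8, 12) does not reach this height (z outside [6, 22]); Taking the union: only the r=10.5 sphere at (5, 14) is present, so the union is just that shape — area = 144.37 mm²; (rotated 25° about Z; rotation is an isometry so areas/perimeters/island counts are preserved). Checking containment: the cross-section at z = 23 is a subset of the cross-section at z = 6.6.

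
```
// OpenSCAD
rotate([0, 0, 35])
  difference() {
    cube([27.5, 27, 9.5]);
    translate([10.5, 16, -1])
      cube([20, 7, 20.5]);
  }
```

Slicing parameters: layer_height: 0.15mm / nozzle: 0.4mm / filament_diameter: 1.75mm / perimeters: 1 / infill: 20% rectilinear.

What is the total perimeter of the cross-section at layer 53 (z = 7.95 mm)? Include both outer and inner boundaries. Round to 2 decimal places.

143.00 mm

At z = 7.95 mm: the 27.5×27 cube contributes its full rectangle (perimeter 109.00 mm); the cube at (10.5, 16) (footprint 20×7) is included at this height (perimeter 54.00 mm); After the difference (first − rest): starting from the 27.5×27 cube, the 20×7 cube at (10.5, 16) partially overlaps it — only the 119.00 mm² overlap (of its 140.00 mm²) is removed, clipping the outline — boundary = 143.00 mm; (rotated 35° about Z; rotation is an isometry so areas/perimeters/island counts are preserved). Overall, the cross-section is a single solid region. Total boundary length (outer) = 143.00 mm.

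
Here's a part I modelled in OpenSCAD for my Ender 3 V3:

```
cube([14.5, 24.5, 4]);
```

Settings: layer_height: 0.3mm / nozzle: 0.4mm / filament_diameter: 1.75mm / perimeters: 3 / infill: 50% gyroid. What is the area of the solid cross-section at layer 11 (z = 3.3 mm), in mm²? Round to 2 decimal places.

355.25 mm²

At z = 3.3 mm: the 14.5×24.5 cube contributes its full rectangle (area 355.25 mm²). Overall, the cross-section is a single solid region. Net area = 355.25 mm².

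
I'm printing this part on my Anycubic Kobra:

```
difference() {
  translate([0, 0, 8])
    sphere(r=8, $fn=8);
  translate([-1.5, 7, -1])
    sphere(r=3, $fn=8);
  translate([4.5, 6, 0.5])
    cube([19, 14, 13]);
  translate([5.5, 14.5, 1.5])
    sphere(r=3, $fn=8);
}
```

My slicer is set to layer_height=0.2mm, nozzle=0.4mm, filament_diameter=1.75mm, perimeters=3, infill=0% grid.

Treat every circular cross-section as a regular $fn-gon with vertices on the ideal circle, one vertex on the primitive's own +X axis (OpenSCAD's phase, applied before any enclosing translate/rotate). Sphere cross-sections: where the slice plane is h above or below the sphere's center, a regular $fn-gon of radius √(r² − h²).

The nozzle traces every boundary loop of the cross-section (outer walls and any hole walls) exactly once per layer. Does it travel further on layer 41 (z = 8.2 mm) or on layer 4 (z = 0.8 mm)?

Layer 41 (z = 8.2): the r=8 sphere slices to a regular 8-gon of circumradius 7.997 (√(r²−h²) with h=0.2 from center) (perimeter = 2·8·7.997·sin(180°/8) = 48.97 mm); the sphere at (-1.5, 7) is absent (|z−center|=9.200 > r=3); the cube at (4.5, 6) is present — its section is the full 19×14 rectangle (perimeter 66.00 mm); the sphere at (5.5, 14.5) is absent (|z−center|=6.700 > r=3); Taking the first minus the rest: starting from the r=8 sphere, the 19×14 cube at (4.5, 6) partially overlaps it — only the 0.02 mm² overlap (of its 266.00 mm²) is removed, clipping the outline — boundary = 49.08 mm. So its perimeter = 49.08 mm. Layer 4 (z = 0.8): the r=8 sphere slices to a regular 8-gon of circumradius 3.487 (√(r²−h²) with h=7.2 from center) (perimeter = 2·8·3.487·sin(180°/8) = 21.35 mm); the r=3 sphere at (-1.5, 7) slices to a regular 8-gon of circumradius 2.400 (√(r²−h²) with h=1.8 from center) (perimeter = 2·8·2.400·sin(180°/8) = 14.70 mm); the 19×14 cube at (4.5, 6) contributes its full rectangle (perimeter 66.00 mm); the r=3 sphere at (5.5, 14.5) slices to a regular 8-gon of circumradius 2.917 (√(r²−h²) with h=0.7 from center) (perimeter = 2·8·2.917·sin(180°/8) = 17.86 mm); Taking the first minus the rest: starting from the r=8 sphere, the r=3 sphere at (-1.5, 7) misses the remaining region (no effect); the 19×14 cube at (4.5, 6) misses the remaining region (no effect); the r=3 sphere at (5.5, 14.5) misses the remaining region (no effect) — boundary = 21.35 mm. So its perimeter = 21.35 mm. Layer 41 is larger (49.08 vs 21.35 mm).

layer 41 (z = 8.2 mm)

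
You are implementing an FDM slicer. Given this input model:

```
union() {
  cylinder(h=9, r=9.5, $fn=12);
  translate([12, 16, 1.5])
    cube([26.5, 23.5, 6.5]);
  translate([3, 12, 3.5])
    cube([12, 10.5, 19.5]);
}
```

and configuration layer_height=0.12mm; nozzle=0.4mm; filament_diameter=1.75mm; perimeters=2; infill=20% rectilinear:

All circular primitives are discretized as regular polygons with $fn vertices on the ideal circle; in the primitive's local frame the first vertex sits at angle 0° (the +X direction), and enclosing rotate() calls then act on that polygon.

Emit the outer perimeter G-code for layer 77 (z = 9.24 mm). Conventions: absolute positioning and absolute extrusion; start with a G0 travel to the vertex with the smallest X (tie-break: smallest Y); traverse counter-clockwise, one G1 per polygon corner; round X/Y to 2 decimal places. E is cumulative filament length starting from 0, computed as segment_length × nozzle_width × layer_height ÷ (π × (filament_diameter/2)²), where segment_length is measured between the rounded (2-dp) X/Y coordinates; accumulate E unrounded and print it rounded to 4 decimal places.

At z = 9.24 mm: the cylinder is absent (z outside [0, 9]); the cube at (12, 16) is absent (z outside [1.5, 8]); the cube at (3, 12) (footprint 12×10.5) is included at this height; Taking the union: only the 12×10.5 cube at (3, 12) is present, so the union is just that shape — 1 connected region. The outline is a single polygon with 4 vertices. Extrusion per mm of travel: 0.4 × 0.12 / (π × 0.875²) = 0.019956. Accumulating E over each segment gives final E = 0.8980.

G0 X3.00 Y12.00 Z9.24
G1 X15.00 Y12.00 E0.2395
G1 X15.00 Y22.50 E0.4490
G1 X3.00 Y22.50 E0.6885
G1 X3.00 Y12.00 E0.8980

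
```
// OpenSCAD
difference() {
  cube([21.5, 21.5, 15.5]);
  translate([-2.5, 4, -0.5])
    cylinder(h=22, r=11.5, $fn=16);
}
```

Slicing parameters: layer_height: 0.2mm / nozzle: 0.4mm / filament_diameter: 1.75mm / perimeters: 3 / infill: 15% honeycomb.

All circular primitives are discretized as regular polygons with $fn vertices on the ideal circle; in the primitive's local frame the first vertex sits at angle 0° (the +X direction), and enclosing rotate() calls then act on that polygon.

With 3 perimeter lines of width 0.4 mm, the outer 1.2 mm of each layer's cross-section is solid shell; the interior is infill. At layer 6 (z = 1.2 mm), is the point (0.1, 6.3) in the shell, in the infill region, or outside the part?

outside

At z = 1.2 mm: the cube is present — its section is the full 21.5×21.5 rectangle; the cylinder at (-2.5, 4): section is a regular 16-gon, circumradius r=11.5; After the difference (first − rest): starting from the 21.5×21.5 cube, the r=11.5 cylinder at (-2.5, 4) partially overlaps it — only the 107.50 mm² overlap (of its 404.88 mm²) is removed, clipping the outline — 1 connected region. Overall, the cross-section is a single solid region. The nearest boundary edge runs (8.12, 8.40)→(5.63, 12.13); distance from the point to it = 7.84 mm. The point is not inside any of the regions above, so it lies outside the cross-section (7.84 mm from the nearest boundary).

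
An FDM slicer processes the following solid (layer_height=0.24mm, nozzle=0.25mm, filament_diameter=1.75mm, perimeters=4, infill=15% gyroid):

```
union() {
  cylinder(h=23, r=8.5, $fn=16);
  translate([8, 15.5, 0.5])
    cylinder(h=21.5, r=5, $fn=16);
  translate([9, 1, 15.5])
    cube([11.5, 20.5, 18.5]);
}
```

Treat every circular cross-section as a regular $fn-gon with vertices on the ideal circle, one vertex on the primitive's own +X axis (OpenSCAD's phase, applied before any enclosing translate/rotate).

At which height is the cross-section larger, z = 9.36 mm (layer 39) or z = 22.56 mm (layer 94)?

layer 94 (z = 22.56 mm)

Layer 39 (z = 9.36): the r=8.5 cylinder gives a regular 16-gon of circumradius 8.5 (constant along its height) (area = (16/2)·8.500²·sin(360°/16) = 221.19 mm²); the r=5 cylinder at (8, 15.5) gives a regular 16-gon of circumradius 5 (constant along its height) (area = (16/2)·5.000²·sin(360°/16) = 76.54 mm²); the cube at (9, 1) is not intersected at this z (z outside [15.5, 34]); Taking the union: the 2 present regions are separate (no shared area or edge), so areas and boundary lengths simply add and each stays a separate island — area = 297.73 mm². So its area = 297.73 mm². Layer 94 (z = 22.56): the cylinder: section is a regular 16-gon, circumradius r=8.5 (area = (16/2)·8.500²·sin(360°/16) = 221.19 mm²); the cylinder at (8, 15.5) is not intersected at this z (z outside [0.5, 22]); the cube at (9, 1) (footprint 11.5×20.5) is included at this height (area 235.75 mm²); Merging all regions: the 2 present regions are separate (no shared area or edge), so areas and boundary lengths simply add and each stays a separate island — area = 456.94 mm². So its area = 456.94 mm². Layer 94 is larger (456.94 vs 297.73 mm²).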